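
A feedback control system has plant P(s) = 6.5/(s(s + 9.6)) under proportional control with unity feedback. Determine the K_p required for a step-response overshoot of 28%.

K_p = 25.1

From %OS = 100·exp(−πζ/√(1−ζ²)) = 28%, ζ = −ln(0.28)/√(π²+ln²(0.28)) = 0.3755.
Characteristic equation s² + 9.6s + 6.5K_p = 0 gives ζ = 9.6/(2√(6.5K_p)).
Setting ζ = 0.3755: √(6.5K_p) = 9.6/(2·0.3755) = 12.78, so K_p = 163.4/6.5 = 25.1.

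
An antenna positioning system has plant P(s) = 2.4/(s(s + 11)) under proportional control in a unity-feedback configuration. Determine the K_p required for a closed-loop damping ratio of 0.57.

Closed-loop characteristic equation: s² + 11s + K_p·2.4 = 0.
So ω_n = √(2.4K_p) and 2ζω_n = 11, giving ζ = 11/(2√(2.4K_p)).
Setting ζ = 0.57: √(2.4K_p) = 11/(2·0.57) = 9.649, so K_p = 93.11/2.4 = 38.8.

K_p = 38.8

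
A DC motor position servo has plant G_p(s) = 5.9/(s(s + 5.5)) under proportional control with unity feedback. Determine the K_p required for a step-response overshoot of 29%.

K_p = 9.54

From %OS = 100·exp(−πζ/√(1−ζ²)) = 29%, ζ = −ln(0.29)/√(π²+ln²(0.29)) = 0.3666.
Characteristic equation s² + 5.5s + 5.9K_p = 0 gives ζ = 5.5/(2√(5.9K_p)).
Setting ζ = 0.3666: √(5.9K_p) = 5.5/(2·0.3666) = 7.501, so K_p = 56.27/5.9 = 9.54.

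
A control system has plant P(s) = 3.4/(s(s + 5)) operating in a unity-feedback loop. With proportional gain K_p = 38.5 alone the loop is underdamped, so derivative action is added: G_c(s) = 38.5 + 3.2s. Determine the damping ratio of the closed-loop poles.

ζ = 0.694

Forward path: (38.5 + 3.2s)·3.4/(s(s+5)). The closed-loop characteristic equation is s² + (5 + 3.4·3.2)s + 3.4·38.5 = 0.
That is s² + 15.88s + 130.9 = 0, so ω_n = 11.44 rad/s and ζ = 15.88/(2·11.44) = 0.694.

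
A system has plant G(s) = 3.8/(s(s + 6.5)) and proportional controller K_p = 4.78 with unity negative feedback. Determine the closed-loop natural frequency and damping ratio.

The closed-loop denominator is s(s+6.5) + 4.78·3.8 = s² + 6.5s + 18.16.
So ω_n² = 18.16 ⇒ ω_n = 4.262 rad/s, and ζ = 6.5/(2ω_n) = 0.763.

ω_n = 4.26 rad/s, ζ = 0.763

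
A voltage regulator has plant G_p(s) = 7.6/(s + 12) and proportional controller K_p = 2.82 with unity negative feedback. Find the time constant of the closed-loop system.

Closed-loop transfer function: T(s) = K_p·G_p(s)/(1 + K_p·G_p(s)) = 21.43/(s + 12 + 21.43) = 21.43/(s + 33.43).
Time constant τ = 1/33.43 = 0.0299 s.

τ = 0.0299 s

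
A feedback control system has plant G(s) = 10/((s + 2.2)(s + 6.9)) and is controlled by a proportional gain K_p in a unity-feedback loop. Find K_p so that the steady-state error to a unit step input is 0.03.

K_p = 49.1

Steady-state error for a unit step on this type-0 loop is 1/(1 + K_p·G(0)).
G(0) = 0.6588. Require 1/(1 + K_p·0.6588) = 0.03, so 1 + 0.6588·K_p = 33.33.
K_p = (33.33 − 1)/0.6588 = 49.1.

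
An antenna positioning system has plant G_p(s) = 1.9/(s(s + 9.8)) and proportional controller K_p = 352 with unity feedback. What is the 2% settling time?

T_s ≈ 0.816 s

The closed-loop denominator s² + 9.8s + 668.8 gives ω_n = √668.8 = 25.86 and ζ = 9.8/(2ω_n) = 0.1895.
2% settling time T_s ≈ 4/(ζω_n) = 4/4.9 = 0.816 s.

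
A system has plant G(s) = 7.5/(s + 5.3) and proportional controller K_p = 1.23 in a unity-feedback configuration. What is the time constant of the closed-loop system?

τ = 0.0688 s

Closed-loop transfer function: T(s) = K_p·G(s)/(1 + K_p·G(s)) = 9.225/(s + 5.3 + 9.225) = 9.225/(s + 14.52).
Time constant τ = 1/14.52 = 0.0688 s.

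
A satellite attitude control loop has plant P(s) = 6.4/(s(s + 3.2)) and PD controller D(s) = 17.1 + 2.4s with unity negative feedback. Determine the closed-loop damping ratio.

ζ = 0.887

Forward path: (17.1 + 2.4s)·6.4/(s(s+3.2)). The closed-loop characteristic equation is s² + (3.2 + 6.4·2.4)s + 6.4·17.1 = 0.
That is s² + 18.56s + 109.4 = 0, so ω_n = 10.46 rad/s and ζ = 18.56/(2·10.46) = 0.8871.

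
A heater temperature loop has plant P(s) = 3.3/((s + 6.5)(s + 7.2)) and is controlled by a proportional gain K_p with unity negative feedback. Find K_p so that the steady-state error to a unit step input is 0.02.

Steady-state error for a unit step on this type-0 loop is 1/(1 + K_p·P(0)).
P(0) = 0.07051. Require 1/(1 + K_p·0.07051) = 0.02, so 1 + 0.07051·K_p = 50.
K_p = (50 − 1)/0.07051 = 695.

K_p = 695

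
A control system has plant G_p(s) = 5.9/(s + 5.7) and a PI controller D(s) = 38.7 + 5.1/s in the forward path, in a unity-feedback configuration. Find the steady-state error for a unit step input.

0

The open loop D(s)G_p(s) has a pole at the origin (type 1), so the static position error constant is infinite and e_ss = 1/(1+∞) = 0.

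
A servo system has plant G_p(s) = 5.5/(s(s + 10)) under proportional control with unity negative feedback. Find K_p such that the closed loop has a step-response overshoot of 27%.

K_p = 30.7

From %OS = 100·exp(−πζ/√(1−ζ²)) = 27%, ζ = −ln(0.27)/√(π²+ln²(0.27)) = 0.3847.
Characteristic equation s² + 10s + 5.5K_p = 0 gives ζ = 10/(2√(5.5K_p)).
Setting ζ = 0.3847: √(5.5K_p) = 10/(2·0.3847) = 13, so K_p = 168.9/5.5 = 30.7.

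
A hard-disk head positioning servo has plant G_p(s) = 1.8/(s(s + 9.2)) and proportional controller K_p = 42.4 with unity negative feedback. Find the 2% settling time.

T_s ≈ 0.87 s

Closed-loop characteristic equation: s² + 9.2s + 76.32 = 0, so ω_n = 8.736 rad/s and ζ = 9.2/(2·8.736) = 0.5265.
2% settling time T_s ≈ 4/(ζω_n) = 4/4.6 = 0.87 s.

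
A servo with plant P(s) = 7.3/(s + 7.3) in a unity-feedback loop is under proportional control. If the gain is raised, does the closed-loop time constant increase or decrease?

The closed-loop bandwidth 7.3+K_p·7.3 grows with K_p, so τ shrinks.

decrease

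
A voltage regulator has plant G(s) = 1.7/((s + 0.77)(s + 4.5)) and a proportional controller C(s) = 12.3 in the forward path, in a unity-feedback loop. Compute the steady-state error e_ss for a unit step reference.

0.142

The loop is type 0. Static position error constant K_pos = C(0)·G(0) = 12.3·0.4906 = 6.035.
Steady-state error to a unit step: e_ss = 1/(1+K_pos) = 1/7.035 = 0.142.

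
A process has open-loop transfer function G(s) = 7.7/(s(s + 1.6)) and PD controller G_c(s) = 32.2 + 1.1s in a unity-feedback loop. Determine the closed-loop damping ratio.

Forward path: (32.2 + 1.1s)·7.7/(s(s+1.6)). The closed-loop characteristic equation is s² + (1.6 + 7.7·1.1)s + 7.7·32.2 = 0.
That is s² + 10.07s + 247.9 = 0, so ω_n = 15.75 rad/s and ζ = 10.07/(2·15.75) = 0.3198.

ζ = 0.32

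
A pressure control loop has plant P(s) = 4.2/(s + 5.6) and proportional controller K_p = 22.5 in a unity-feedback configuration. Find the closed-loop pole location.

Closed-loop transfer function: T(s) = K_p·P(s)/(1 + K_p·P(s)) = 94.5/(s + 5.6 + 94.5) = 94.5/(s + 100.1).
The closed-loop pole is at s = −100.1.

s = -100.1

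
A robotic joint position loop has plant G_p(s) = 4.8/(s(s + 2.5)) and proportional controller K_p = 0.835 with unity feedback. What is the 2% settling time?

The closed-loop denominator s² + 2.5s + 4.008 gives ω_n = √4.008 = 2.002 and ζ = 2.5/(2ω_n) = 0.6244.
2% settling time T_s ≈ 4/(ζω_n) = 4/1.25 = 3.2 s.

T_s ≈ 3.2 s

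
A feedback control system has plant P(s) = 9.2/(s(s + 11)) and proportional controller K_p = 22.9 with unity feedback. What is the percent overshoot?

27.6%

The closed-loop denominator s² + 11s + 210.7 gives ω_n = √210.7 = 14.51 and ζ = 11/(2ω_n) = 0.3789.
%OS = 100·exp(−πζ/√(1−ζ²)) = 100·exp(−π·0.3789/√0.8564) = 27.6%.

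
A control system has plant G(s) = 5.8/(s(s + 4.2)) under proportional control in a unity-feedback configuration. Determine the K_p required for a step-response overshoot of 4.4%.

From %OS = 100·exp(−πζ/√(1−ζ²)) = 4.4%, ζ = −ln(0.044)/√(π²+ln²(0.044)) = 0.7051.
Characteristic equation s² + 4.2s + 5.8K_p = 0 gives ζ = 4.2/(2√(5.8K_p)).
Setting ζ = 0.7051: √(5.8K_p) = 4.2/(2·0.7051) = 2.978, so K_p = 8.871/5.8 = 1.53.

K_p = 1.53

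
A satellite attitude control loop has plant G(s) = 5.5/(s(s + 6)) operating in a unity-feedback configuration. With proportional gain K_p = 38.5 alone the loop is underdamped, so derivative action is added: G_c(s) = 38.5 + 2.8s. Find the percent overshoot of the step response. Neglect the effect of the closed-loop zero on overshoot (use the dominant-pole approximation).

3.31%

Forward path: (38.5 + 2.8s)·5.5/(s(s+6)). The closed-loop characteristic equation is s² + (6 + 5.5·2.8)s + 5.5·38.5 = 0.
That is s² + 21.4s + 211.8 = 0, so ω_n = 14.55 rad/s and ζ = 21.4/(2·14.55) = 0.7353.
%OS = 100·exp(−πζ/√(1−ζ²)) = 3.31%.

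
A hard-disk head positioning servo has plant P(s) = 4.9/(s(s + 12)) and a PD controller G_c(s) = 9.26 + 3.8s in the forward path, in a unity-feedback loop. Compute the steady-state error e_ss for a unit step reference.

The open loop G_c(s)P(s) has a pole at the origin (type 1), so the static position error constant is infinite and e_ss = 1/(1+∞) = 0.

0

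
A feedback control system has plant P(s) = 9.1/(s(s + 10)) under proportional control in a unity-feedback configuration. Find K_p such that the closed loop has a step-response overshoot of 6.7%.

K_p = 6.46

From %OS = 100·exp(−πζ/√(1−ζ²)) = 6.7%, ζ = −ln(0.067)/√(π²+ln²(0.067)) = 0.6522.
Characteristic equation s² + 10s + 9.1K_p = 0 gives ζ = 10/(2√(9.1K_p)).
Setting ζ = 0.6522: √(9.1K_p) = 10/(2·0.6522) = 7.666, so K_p = 58.77/9.1 = 6.46.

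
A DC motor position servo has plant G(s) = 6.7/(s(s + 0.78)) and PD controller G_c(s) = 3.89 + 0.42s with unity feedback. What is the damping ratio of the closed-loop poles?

ζ = 0.352

Forward path: (3.89 + 0.42s)·6.7/(s(s+0.78)). The closed-loop characteristic equation is s² + (0.78 + 6.7·0.42)s + 6.7·3.89 = 0.
That is s² + 3.594s + 26.06 = 0, so ω_n = 5.105 rad/s and ζ = 3.594/(2·5.105) = 0.352.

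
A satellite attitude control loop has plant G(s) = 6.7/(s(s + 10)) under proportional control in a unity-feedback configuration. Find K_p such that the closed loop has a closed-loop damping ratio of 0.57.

Closed-loop characteristic equation: s² + 10s + K_p·6.7 = 0.
So ω_n = √(6.7K_p) and 2ζω_n = 10, giving ζ = 10/(2√(6.7K_p)).
Setting ζ = 0.57: √(6.7K_p) = 10/(2·0.57) = 8.772, so K_p = 76.95/6.7 = 11.5.

K_p = 11.5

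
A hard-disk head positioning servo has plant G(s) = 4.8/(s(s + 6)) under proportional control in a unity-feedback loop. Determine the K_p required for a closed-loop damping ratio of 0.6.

Closed-loop characteristic equation: s² + 6s + K_p·4.8 = 0.
So ω_n = √(4.8K_p) and 2ζω_n = 6, giving ζ = 6/(2√(4.8K_p)).
Setting ζ = 0.6: √(4.8K_p) = 6/(2·0.6) = 5, so K_p = 25/4.8 = 5.21.

K_p = 5.21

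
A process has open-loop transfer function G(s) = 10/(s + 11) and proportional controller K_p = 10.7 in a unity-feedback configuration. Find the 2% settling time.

T_s ≈ 0.0339 s

Closed-loop transfer function: T(s) = K_p·G(s)/(1 + K_p·G(s)) = 107/(s + 11 + 107) = 107/(s + 118).
Time constant τ = 1/118 = 0.008475 s, so the 2% settling time is about 4τ = 0.0339 s.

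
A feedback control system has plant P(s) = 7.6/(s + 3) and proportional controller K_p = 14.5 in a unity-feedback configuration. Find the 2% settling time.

Closed-loop transfer function: T(s) = K_p·P(s)/(1 + K_p·P(s)) = 110.2/(s + 3 + 110.2) = 110.2/(s + 113.2).
Time constant τ = 1/113.2 = 0.008834 s, so the 2% settling time is about 4τ = 0.0353 s.

T_s ≈ 0.0353 s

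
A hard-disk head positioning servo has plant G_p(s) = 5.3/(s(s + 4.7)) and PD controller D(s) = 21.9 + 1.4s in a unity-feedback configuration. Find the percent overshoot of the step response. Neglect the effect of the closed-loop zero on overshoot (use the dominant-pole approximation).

11.8%

Forward path: (21.9 + 1.4s)·5.3/(s(s+4.7)). The closed-loop characteristic equation is s² + (4.7 + 5.3·1.4)s + 5.3·21.9 = 0.
That is s² + 12.12s + 116.1 = 0, so ω_n = 10.77 rad/s and ζ = 12.12/(2·10.77) = 0.5625.
%OS = 100·exp(−πζ/√(1−ζ²)) = 11.8%.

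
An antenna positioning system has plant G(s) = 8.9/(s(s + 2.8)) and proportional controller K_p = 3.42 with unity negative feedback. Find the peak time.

T_p = 0.589 s

From 1 + K_pG(s) = 0: s² + 2.8s + 30.44 = 0 ⇒ ω_n = 5.517, ζ = 0.2538.
Damped frequency ω_d = ω_n√(1−ζ²) = 5.336 rad/s, so peak time T_p = π/ω_d = 0.589 s.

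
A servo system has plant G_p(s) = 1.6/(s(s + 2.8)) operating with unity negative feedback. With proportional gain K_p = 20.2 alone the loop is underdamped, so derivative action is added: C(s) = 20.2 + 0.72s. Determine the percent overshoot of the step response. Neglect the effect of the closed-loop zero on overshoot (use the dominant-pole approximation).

31.2%

Forward path: (20.2 + 0.72s)·1.6/(s(s+2.8)). The closed-loop characteristic equation is s² + (2.8 + 1.6·0.72)s + 1.6·20.2 = 0.
That is s² + 3.952s + 32.32 = 0, so ω_n = 5.685 rad/s and ζ = 3.952/(2·5.685) = 0.3476.
%OS = 100·exp(−πζ/√(1−ζ²)) = 31.2%.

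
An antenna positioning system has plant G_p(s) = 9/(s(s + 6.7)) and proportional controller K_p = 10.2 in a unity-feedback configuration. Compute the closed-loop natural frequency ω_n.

1 + K_p·G_p(s) = 0 gives s² + 6.7s + 91.8 = 0.
Matching s² + 2ζω_n s + ω_n²: ω_n = √91.8 = 9.581 rad/s and 2ζω_n = 6.7, so ζ = 6.7/(2·9.581) = 0.35.

ω_n = 9.58 rad/s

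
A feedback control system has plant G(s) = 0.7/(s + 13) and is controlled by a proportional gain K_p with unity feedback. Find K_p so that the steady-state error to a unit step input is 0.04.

Steady-state error for a unit step on this type-0 loop is 1/(1 + K_p·G(0)).
G(0) = 0.05385. Require 1/(1 + K_p·0.05385) = 0.04, so 1 + 0.05385·K_p = 25.
K_p = (25 − 1)/0.05385 = 446.

K_p = 446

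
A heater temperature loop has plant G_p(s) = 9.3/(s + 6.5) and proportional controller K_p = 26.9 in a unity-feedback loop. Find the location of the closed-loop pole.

Closed-loop transfer function: T(s) = K_p·G_p(s)/(1 + K_p·G_p(s)) = 250.2/(s + 6.5 + 250.2) = 250.2/(s + 256.7).
The closed-loop pole is at s = −256.7.

s = -256.7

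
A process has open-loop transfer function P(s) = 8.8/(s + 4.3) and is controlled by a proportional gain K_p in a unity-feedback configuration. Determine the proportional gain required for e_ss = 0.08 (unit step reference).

K_p = 5.62

For a type-0 loop with proportional control, e_ss = 1/(1 + K_p·P(0)).
P(0) = 2.047. Require 1/(1 + K_p·2.047) = 0.08, so 1 + 2.047·K_p = 12.5.
K_p = (12.5 − 1)/2.047 = 5.62.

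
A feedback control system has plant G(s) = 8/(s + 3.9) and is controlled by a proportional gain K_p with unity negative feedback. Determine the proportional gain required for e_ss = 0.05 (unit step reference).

The loop is type 0, so e_ss(step) = 1/(1 + K_pos) with K_pos = K_p·G(0).
G(0) = 2.051. Require 1/(1 + K_p·2.051) = 0.05, so 1 + 2.051·K_p = 20.
K_p = (20 − 1)/2.051 = 9.26.

K_p = 9.26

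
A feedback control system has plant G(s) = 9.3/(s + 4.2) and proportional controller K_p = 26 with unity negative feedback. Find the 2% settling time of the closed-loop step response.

T_s ≈ 0.0163 s

Closed-loop transfer function: T(s) = K_p·G(s)/(1 + K_p·G(s)) = 241.8/(s + 4.2 + 241.8) = 241.8/(s + 246).
Time constant τ = 1/246 = 0.004065 s, so the 2% settling time is about 4τ = 0.0163 s.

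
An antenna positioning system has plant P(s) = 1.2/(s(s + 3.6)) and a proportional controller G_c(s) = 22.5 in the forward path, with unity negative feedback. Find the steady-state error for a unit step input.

0

The open loop G_c(s)P(s) has a pole at the origin (type 1), so the static position error constant is infinite and e_ss = 1/(1+∞) = 0.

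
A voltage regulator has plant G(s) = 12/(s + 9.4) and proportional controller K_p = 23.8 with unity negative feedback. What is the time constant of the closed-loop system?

τ = 0.00339 s

Closed-loop transfer function: T(s) = K_p·G(s)/(1 + K_p·G(s)) = 285.6/(s + 9.4 + 285.6) = 285.6/(s + 295).
Time constant τ = 1/295 = 0.00339 s.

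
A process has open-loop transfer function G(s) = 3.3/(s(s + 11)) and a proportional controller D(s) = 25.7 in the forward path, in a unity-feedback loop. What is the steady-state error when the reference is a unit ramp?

The loop has one pole at the origin (type 1). Velocity error constant K_v = lim_{s→0} s·D(s)G(s) = 25.7·3.3/11 = 7.71.
Steady-state error to a unit ramp: e_ss = 1/K_v = 0.13.

0.13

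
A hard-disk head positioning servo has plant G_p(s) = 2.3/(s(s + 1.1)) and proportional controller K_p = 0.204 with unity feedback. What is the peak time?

The closed-loop denominator s² + 1.1s + 0.4692 gives ω_n = √0.4692 = 0.685 and ζ = 1.1/(2ω_n) = 0.8029.
Damped frequency ω_d = ω_n√(1−ζ²) = 0.4083 rad/s, so peak time T_p = π/ω_d = 7.69 s.

T_p = 7.69 s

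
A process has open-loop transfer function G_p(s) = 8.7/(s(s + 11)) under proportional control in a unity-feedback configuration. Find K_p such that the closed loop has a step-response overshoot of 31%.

From %OS = 100·exp(−πζ/√(1−ζ²)) = 31%, ζ = −ln(0.31)/√(π²+ln²(0.31)) = 0.3493.
Characteristic equation s² + 11s + 8.7K_p = 0 gives ζ = 11/(2√(8.7K_p)).
Setting ζ = 0.3493: √(8.7K_p) = 11/(2·0.3493) = 15.75, so K_p = 247.9/8.7 = 28.5.

K_p = 28.5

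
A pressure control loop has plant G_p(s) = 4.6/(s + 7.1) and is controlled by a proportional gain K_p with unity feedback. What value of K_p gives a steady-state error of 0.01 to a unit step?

Steady-state error for a unit step on this type-0 loop is 1/(1 + K_p·G_p(0)).
G_p(0) = 0.6479. Require 1/(1 + K_p·0.6479) = 0.01, so 1 + 0.6479·K_p = 100.
K_p = (100 − 1)/0.6479 = 153.

K_p = 153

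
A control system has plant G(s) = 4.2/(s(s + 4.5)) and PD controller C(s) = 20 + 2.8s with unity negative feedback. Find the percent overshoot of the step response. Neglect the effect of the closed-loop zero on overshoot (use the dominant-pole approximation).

0.239%

Forward path: (20 + 2.8s)·4.2/(s(s+4.5)). The closed-loop characteristic equation is s² + (4.5 + 4.2·2.8)s + 4.2·20 = 0.
That is s² + 16.26s + 84 = 0, so ω_n = 9.165 rad/s and ζ = 16.26/(2·9.165) = 0.8871.
%OS = 100·exp(−πζ/√(1−ζ²)) = 0.239%.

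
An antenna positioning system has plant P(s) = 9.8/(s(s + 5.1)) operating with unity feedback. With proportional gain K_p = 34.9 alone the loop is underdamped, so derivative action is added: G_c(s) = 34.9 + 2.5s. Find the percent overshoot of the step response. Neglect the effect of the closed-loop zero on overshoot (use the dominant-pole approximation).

Forward path: (34.9 + 2.5s)·9.8/(s(s+5.1)). The closed-loop characteristic equation is s² + (5.1 + 9.8·2.5)s + 9.8·34.9 = 0.
That is s² + 29.6s + 342 = 0, so ω_n = 18.49 rad/s and ζ = 29.6/(2·18.49) = 0.8003.
%OS = 100·exp(−πζ/√(1−ζ²)) = 1.51%.

1.51%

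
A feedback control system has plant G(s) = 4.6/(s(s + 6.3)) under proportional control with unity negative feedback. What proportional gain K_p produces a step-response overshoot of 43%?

From %OS = 100·exp(−πζ/√(1−ζ²)) = 43%, ζ = −ln(0.43)/√(π²+ln²(0.43)) = 0.2594.
Characteristic equation s² + 6.3s + 4.6K_p = 0 gives ζ = 6.3/(2√(4.6K_p)).
Setting ζ = 0.2594: √(4.6K_p) = 6.3/(2·0.2594) = 12.14, so K_p = 147.4/4.6 = 32.

K_p = 32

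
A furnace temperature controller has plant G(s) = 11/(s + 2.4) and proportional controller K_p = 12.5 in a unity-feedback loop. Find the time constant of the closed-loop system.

τ = 0.00715 s

Closed-loop transfer function: T(s) = K_p·G(s)/(1 + K_p·G(s)) = 137.5/(s + 2.4 + 137.5) = 137.5/(s + 139.9).
Time constant τ = 1/139.9 = 0.00715 s.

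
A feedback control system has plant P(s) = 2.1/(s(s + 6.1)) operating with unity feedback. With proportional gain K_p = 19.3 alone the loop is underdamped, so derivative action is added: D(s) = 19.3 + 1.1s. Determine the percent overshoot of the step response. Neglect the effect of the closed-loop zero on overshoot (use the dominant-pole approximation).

6.31%

Forward path: (19.3 + 1.1s)·2.1/(s(s+6.1)). The closed-loop characteristic equation is s² + (6.1 + 2.1·1.1)s + 2.1·19.3 = 0.
That is s² + 8.41s + 40.53 = 0, so ω_n = 6.366 rad/s and ζ = 8.41/(2·6.366) = 0.6605.
%OS = 100·exp(−πζ/√(1−ζ²)) = 6.31%.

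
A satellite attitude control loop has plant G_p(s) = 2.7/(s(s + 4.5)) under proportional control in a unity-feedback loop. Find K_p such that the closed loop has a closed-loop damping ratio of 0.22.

K_p = 38.7

Closed-loop characteristic equation: s² + 4.5s + K_p·2.7 = 0.
So ω_n = √(2.7K_p) and 2ζω_n = 4.5, giving ζ = 4.5/(2√(2.7K_p)).
Setting ζ = 0.22: √(2.7K_p) = 4.5/(2·0.22) = 10.23, so K_p = 104.6/2.7 = 38.7.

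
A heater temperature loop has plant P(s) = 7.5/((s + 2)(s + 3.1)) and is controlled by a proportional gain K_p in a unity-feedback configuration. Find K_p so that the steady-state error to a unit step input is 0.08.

K_p = 9.51

Steady-state error for a unit step on this type-0 loop is 1/(1 + K_p·P(0)).
P(0) = 1.21. Require 1/(1 + K_p·1.21) = 0.08, so 1 + 1.21·K_p = 12.5.
K_p = (12.5 − 1)/1.21 = 9.51.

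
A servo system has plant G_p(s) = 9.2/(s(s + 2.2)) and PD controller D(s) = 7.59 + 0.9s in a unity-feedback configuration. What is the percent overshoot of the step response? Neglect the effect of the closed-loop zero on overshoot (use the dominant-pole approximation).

7.97%

Forward path: (7.59 + 0.9s)·9.2/(s(s+2.2)). The closed-loop characteristic equation is s² + (2.2 + 9.2·0.9)s + 9.2·7.59 = 0.
That is s² + 10.48s + 69.83 = 0, so ω_n = 8.356 rad/s and ζ = 10.48/(2·8.356) = 0.6271.
%OS = 100·exp(−πζ/√(1−ζ²)) = 7.97%.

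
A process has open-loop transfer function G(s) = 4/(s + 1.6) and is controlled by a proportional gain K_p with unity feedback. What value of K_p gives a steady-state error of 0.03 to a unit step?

For a type-0 loop with proportional control, e_ss = 1/(1 + K_p·G(0)).
G(0) = 2.5. Require 1/(1 + K_p·2.5) = 0.03, so 1 + 2.5·K_p = 33.33.
K_p = (33.33 − 1)/2.5 = 12.9.

K_p = 12.9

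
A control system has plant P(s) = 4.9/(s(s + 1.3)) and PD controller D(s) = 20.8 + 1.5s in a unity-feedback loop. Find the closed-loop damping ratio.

ζ = 0.428

Forward path: (20.8 + 1.5s)·4.9/(s(s+1.3)). The closed-loop characteristic equation is s² + (1.3 + 4.9·1.5)s + 4.9·20.8 = 0.
That is s² + 8.65s + 101.9 = 0, so ω_n = 10.1 rad/s and ζ = 8.65/(2·10.1) = 0.4284.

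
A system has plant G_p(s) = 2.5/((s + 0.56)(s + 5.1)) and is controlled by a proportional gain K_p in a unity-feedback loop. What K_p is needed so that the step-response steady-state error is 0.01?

Steady-state error for a unit step on this type-0 loop is 1/(1 + K_p·G_p(0)).
G_p(0) = 0.8754. Require 1/(1 + K_p·0.8754) = 0.01, so 1 + 0.8754·K_p = 100.
K_p = (100 − 1)/0.8754 = 113.

K_p = 113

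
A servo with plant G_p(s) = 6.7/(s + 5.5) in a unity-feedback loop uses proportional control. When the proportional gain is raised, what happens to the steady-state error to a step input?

decrease

e_ss = 1/(1 + K_p·G_p(0)); a larger K_p raises the denominator, so e_ss decreases.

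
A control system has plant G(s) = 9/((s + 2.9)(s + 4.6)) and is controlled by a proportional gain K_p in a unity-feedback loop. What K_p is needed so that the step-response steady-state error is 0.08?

K_p = 17

Steady-state error for a unit step on this type-0 loop is 1/(1 + K_p·G(0)).
G(0) = 0.6747. Require 1/(1 + K_p·0.6747) = 0.08, so 1 + 0.6747·K_p = 12.5.
K_p = (12.5 − 1)/0.6747 = 17.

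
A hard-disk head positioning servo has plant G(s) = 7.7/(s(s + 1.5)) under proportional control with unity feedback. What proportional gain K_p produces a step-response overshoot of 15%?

K_p = 0.273

From %OS = 100·exp(−πζ/√(1−ζ²)) = 15%, ζ = −ln(0.15)/√(π²+ln²(0.15)) = 0.5169.
Characteristic equation s² + 1.5s + 7.7K_p = 0 gives ζ = 1.5/(2√(7.7K_p)).
Setting ζ = 0.5169: √(7.7K_p) = 1.5/(2·0.5169) = 1.451, so K_p = 2.105/7.7 = 0.273.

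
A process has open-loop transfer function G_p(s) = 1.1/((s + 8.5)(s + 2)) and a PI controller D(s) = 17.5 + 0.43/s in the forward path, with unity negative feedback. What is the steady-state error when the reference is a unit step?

The open loop D(s)G_p(s) has a pole at the origin (type 1), so the static position error constant is infinite and e_ss = 1/(1+∞) = 0.

0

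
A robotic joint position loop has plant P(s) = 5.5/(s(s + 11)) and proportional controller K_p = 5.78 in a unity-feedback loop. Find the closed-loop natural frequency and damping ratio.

ω_n = 5.64 rad/s, ζ = 0.975

With unity feedback the closed-loop characteristic equation is s² + 11s + 5.78·5.5 = s² + 11s + 31.79 = 0.
So ω_n² = 31.79 ⇒ ω_n = 5.638 rad/s, and ζ = 11/(2ω_n) = 0.975.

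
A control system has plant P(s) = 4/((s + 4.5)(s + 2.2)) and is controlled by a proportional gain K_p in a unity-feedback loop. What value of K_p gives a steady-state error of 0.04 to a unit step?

The loop is type 0, so e_ss(step) = 1/(1 + K_pos) with K_pos = K_p·P(0).
P(0) = 0.404. Require 1/(1 + K_p·0.404) = 0.04, so 1 + 0.404·K_p = 25.
K_p = (25 − 1)/0.404 = 59.4.

K_p = 59.4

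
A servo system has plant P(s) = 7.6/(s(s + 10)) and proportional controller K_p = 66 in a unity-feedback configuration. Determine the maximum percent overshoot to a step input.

From 1 + K_pP(s) = 0: s² + 10s + 501.6 = 0 ⇒ ω_n = 22.4, ζ = 0.2232.
%OS = 100·exp(−πζ/√(1−ζ²)) = 100·exp(−π·0.2232/√0.9502) = 48.7%.

48.7%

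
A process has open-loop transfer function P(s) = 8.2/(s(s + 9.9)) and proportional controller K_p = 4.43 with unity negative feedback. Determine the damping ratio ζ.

ζ = 0.821

1 + K_p·P(s) = 0 gives s² + 9.9s + 36.33 = 0.
Matching s² + 2ζω_n s + ω_n²: ω_n = √36.33 = 6.027 rad/s and 2ζω_n = 9.9, so ζ = 9.9/(2·6.027) = 0.821.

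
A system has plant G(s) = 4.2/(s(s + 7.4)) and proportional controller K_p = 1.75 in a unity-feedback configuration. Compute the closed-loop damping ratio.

With unity feedback the closed-loop characteristic equation is s² + 7.4s + 1.75·4.2 = s² + 7.4s + 7.35 = 0.
So ω_n² = 7.35 ⇒ ω_n = 2.711 rad/s, and ζ = 7.4/(2ω_n) = 1.36.

ζ = 1.36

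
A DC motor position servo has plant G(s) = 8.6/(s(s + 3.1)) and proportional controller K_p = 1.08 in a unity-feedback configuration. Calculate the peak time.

Closed-loop characteristic equation: s² + 3.1s + 9.288 = 0, so ω_n = 3.048 rad/s and ζ = 3.1/(2·3.048) = 0.5086.
Damped frequency ω_d = ω_n√(1−ζ²) = 2.624 rad/s, so peak time T_p = π/ω_d = 1.2 s.

T_p = 1.2 s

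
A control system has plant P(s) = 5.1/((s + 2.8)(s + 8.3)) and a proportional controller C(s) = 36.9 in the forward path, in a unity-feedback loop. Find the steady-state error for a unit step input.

0.11

The loop is type 0. Static position error constant K_pos = C(0)·P(0) = 36.9·0.2194 = 8.098.
Steady-state error to a unit step: e_ss = 1/(1+K_pos) = 1/9.098 = 0.11.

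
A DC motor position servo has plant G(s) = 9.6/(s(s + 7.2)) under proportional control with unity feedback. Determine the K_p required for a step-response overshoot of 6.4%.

From %OS = 100·exp(−πζ/√(1−ζ²)) = 6.4%, ζ = −ln(0.064)/√(π²+ln²(0.064)) = 0.6585.
Characteristic equation s² + 7.2s + 9.6K_p = 0 gives ζ = 7.2/(2√(9.6K_p)).
Setting ζ = 0.6585: √(9.6K_p) = 7.2/(2·0.6585) = 5.467, so K_p = 29.89/9.6 = 3.11.

K_p = 3.11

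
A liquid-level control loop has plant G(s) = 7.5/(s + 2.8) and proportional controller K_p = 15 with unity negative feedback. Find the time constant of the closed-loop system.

Closed-loop transfer function: T(s) = K_p·G(s)/(1 + K_p·G(s)) = 112.5/(s + 2.8 + 112.5) = 112.5/(s + 115.3).
Time constant τ = 1/115.3 = 0.00867 s.

τ = 0.00867 s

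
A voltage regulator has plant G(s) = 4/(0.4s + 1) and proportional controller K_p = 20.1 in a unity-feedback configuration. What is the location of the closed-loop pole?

Closed loop: T(s) = K_p·G/(1+K_p·G) = 80.4/(0.4s + 1 + 80.4), with pole at s = −(1 + 80.4)/0.4 = −203.5.

s = -203.5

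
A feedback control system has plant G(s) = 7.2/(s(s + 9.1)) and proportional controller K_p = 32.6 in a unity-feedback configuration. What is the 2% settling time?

Closed-loop characteristic equation: s² + 9.1s + 234.7 = 0, so ω_n = 15.32 rad/s and ζ = 9.1/(2·15.32) = 0.297.
2% settling time T_s ≈ 4/(ζω_n) = 4/4.55 = 0.879 s.

T_s ≈ 0.879 s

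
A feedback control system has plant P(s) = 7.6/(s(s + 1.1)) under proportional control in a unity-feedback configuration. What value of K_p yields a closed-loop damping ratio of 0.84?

Closed-loop characteristic equation: s² + 1.1s + K_p·7.6 = 0.
So ω_n = √(7.6K_p) and 2ζω_n = 1.1, giving ζ = 1.1/(2√(7.6K_p)).
Setting ζ = 0.84: √(7.6K_p) = 1.1/(2·0.84) = 0.6548, so K_p = 0.4287/7.6 = 0.0564.

K_p = 0.0564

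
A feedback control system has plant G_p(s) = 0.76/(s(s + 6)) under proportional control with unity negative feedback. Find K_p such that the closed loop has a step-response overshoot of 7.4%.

K_p = 29.1

From %OS = 100·exp(−πζ/√(1−ζ²)) = 7.4%, ζ = −ln(0.074)/√(π²+ln²(0.074)) = 0.6381.
Characteristic equation s² + 6s + 0.76K_p = 0 gives ζ = 6/(2√(0.76K_p)).
Setting ζ = 0.6381: √(0.76K_p) = 6/(2·0.6381) = 4.701, so K_p = 22.1/0.76 = 29.1.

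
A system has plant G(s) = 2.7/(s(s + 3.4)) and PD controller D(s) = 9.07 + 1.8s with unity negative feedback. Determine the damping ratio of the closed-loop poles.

ζ = 0.835

Forward path: (9.07 + 1.8s)·2.7/(s(s+3.4)). The closed-loop characteristic equation is s² + (3.4 + 2.7·1.8)s + 2.7·9.07 = 0.
That is s² + 8.26s + 24.49 = 0, so ω_n = 4.949 rad/s and ζ = 8.26/(2·4.949) = 0.8346.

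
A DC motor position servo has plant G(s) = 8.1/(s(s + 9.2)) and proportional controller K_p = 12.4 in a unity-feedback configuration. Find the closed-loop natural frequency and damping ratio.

ω_n = 10 rad/s, ζ = 0.459

1 + K_p·G(s) = 0 gives s² + 9.2s + 100.4 = 0.
So ω_n² = 100.4 ⇒ ω_n = 10.02 rad/s, and ζ = 9.2/(2ω_n) = 0.459.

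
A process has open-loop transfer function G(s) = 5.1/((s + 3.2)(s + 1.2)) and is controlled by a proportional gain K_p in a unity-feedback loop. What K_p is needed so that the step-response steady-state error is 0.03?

K_p = 24.3

The loop is type 0, so e_ss(step) = 1/(1 + K_pos) with K_pos = K_p·G(0).
G(0) = 1.328. Require 1/(1 + K_p·1.328) = 0.03, so 1 + 1.328·K_p = 33.33.
K_p = (33.33 − 1)/1.328 = 24.3.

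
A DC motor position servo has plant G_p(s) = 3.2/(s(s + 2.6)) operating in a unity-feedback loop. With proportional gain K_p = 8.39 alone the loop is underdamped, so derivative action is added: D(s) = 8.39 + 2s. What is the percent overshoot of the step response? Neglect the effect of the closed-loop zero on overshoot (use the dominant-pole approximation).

Forward path: (8.39 + 2s)·3.2/(s(s+2.6)). The closed-loop characteristic equation is s² + (2.6 + 3.2·2)s + 3.2·8.39 = 0.
That is s² + 9s + 26.85 = 0, so ω_n = 5.182 rad/s and ζ = 9/(2·5.182) = 0.8685.
%OS = 100·exp(−πζ/√(1−ζ²)) = 0.407%.

0.407%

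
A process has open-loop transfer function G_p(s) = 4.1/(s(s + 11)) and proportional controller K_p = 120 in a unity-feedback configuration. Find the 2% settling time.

The closed-loop denominator s² + 11s + 492 gives ω_n = √492 = 22.18 and ζ = 11/(2ω_n) = 0.248.
2% settling time T_s ≈ 4/(ζω_n) = 4/5.5 = 0.727 s.

T_s ≈ 0.727 s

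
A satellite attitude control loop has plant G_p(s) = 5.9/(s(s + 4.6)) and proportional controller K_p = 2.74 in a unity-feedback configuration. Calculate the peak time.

T_p = 0.953 s

From 1 + K_pG_p(s) = 0: s² + 4.6s + 16.17 = 0 ⇒ ω_n = 4.021, ζ = 0.572.
Damped frequency ω_d = ω_n√(1−ζ²) = 3.298 rad/s, so peak time T_p = π/ω_d = 0.953 s.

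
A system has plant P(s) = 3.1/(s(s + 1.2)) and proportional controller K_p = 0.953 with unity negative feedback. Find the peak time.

T_p = 1.95 s

From 1 + K_pP(s) = 0: s² + 1.2s + 2.954 = 0 ⇒ ω_n = 1.719, ζ = 0.3491.
Damped frequency ω_d = ω_n√(1−ζ²) = 1.611 rad/s, so peak time T_p = π/ω_d = 1.95 s.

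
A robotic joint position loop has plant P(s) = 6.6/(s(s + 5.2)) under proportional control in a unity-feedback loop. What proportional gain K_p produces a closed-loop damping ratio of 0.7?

Closed-loop characteristic equation: s² + 5.2s + K_p·6.6 = 0.
So ω_n = √(6.6K_p) and 2ζω_n = 5.2, giving ζ = 5.2/(2√(6.6K_p)).
Setting ζ = 0.7: √(6.6K_p) = 5.2/(2·0.7) = 3.714, so K_p = 13.8/6.6 = 2.09.

K_p = 2.09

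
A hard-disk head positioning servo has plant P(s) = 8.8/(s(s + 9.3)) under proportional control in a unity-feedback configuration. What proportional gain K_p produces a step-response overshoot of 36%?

K_p = 25.7

From %OS = 100·exp(−πζ/√(1−ζ²)) = 36%, ζ = −ln(0.36)/√(π²+ln²(0.36)) = 0.3093.
Characteristic equation s² + 9.3s + 8.8K_p = 0 gives ζ = 9.3/(2√(8.8K_p)).
Setting ζ = 0.3093: √(8.8K_p) = 9.3/(2·0.3093) = 15.04, so K_p = 226.1/8.8 = 25.7.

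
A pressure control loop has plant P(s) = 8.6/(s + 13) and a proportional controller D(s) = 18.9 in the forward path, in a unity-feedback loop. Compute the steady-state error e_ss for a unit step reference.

0.0741

The loop is type 0. Static position error constant K_pos = D(0)·P(0) = 18.9·0.6615 = 12.5.
Steady-state error to a unit step: e_ss = 1/(1+K_pos) = 1/13.5 = 0.0741.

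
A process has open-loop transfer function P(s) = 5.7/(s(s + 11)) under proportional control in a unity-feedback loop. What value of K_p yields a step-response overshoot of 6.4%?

From %OS = 100·exp(−πζ/√(1−ζ²)) = 6.4%, ζ = −ln(0.064)/√(π²+ln²(0.064)) = 0.6585.
Characteristic equation s² + 11s + 5.7K_p = 0 gives ζ = 11/(2√(5.7K_p)).
Setting ζ = 0.6585: √(5.7K_p) = 11/(2·0.6585) = 8.352, so K_p = 69.76/5.7 = 12.2.

K_p = 12.2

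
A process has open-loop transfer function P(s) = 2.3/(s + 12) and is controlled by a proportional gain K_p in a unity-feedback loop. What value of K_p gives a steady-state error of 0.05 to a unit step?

The loop is type 0, so e_ss(step) = 1/(1 + K_pos) with K_pos = K_p·P(0).
P(0) = 0.1917. Require 1/(1 + K_p·0.1917) = 0.05, so 1 + 0.1917·K_p = 20.
K_p = (20 − 1)/0.1917 = 99.1.

K_p = 99.1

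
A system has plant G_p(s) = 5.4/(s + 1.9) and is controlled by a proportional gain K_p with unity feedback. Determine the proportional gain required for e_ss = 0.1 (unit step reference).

K_p = 3.17

For a type-0 loop with proportional control, e_ss = 1/(1 + K_p·G_p(0)).
G_p(0) = 2.842. Require 1/(1 + K_p·2.842) = 0.1, so 1 + 2.842·K_p = 10.
K_p = (10 − 1)/2.842 = 3.17.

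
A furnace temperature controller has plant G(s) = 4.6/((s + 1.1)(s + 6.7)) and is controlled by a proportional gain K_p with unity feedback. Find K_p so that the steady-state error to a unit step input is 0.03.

K_p = 51.8

Steady-state error for a unit step on this type-0 loop is 1/(1 + K_p·G(0)).
G(0) = 0.6242. Require 1/(1 + K_p·0.6242) = 0.03, so 1 + 0.6242·K_p = 33.33.
K_p = (33.33 − 1)/0.6242 = 51.8.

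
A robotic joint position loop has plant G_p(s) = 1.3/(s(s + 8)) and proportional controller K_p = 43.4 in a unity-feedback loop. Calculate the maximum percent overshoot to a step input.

From 1 + K_pG_p(s) = 0: s² + 8s + 56.42 = 0 ⇒ ω_n = 7.511, ζ = 0.5325.
%OS = 100·exp(−πζ/√(1−ζ²)) = 100·exp(−π·0.5325/√0.7164) = 13.9%.

13.9%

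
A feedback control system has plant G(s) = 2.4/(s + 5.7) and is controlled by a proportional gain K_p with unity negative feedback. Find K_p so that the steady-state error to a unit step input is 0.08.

K_p = 27.3

The loop is type 0, so e_ss(step) = 1/(1 + K_pos) with K_pos = K_p·G(0).
G(0) = 0.4211. Require 1/(1 + K_p·0.4211) = 0.08, so 1 + 0.4211·K_p = 12.5.
K_p = (12.5 − 1)/0.4211 = 27.3.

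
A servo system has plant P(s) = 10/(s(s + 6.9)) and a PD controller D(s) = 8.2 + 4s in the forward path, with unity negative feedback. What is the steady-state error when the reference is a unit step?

0

The open loop D(s)P(s) has a pole at the origin (type 1), so the static position error constant is infinite and e_ss = 1/(1+∞) = 0.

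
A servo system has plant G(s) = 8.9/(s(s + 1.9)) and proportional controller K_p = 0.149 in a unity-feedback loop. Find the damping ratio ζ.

1 + K_p·G(s) = 0 gives s² + 1.9s + 1.326 = 0.
So ω_n² = 1.326 ⇒ ω_n = 1.152 rad/s, and ζ = 1.9/(2ω_n) = 0.825.

ζ = 0.825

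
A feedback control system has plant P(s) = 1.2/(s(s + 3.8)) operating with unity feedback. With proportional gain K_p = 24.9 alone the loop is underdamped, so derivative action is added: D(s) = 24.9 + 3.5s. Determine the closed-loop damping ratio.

ζ = 0.732

Forward path: (24.9 + 3.5s)·1.2/(s(s+3.8)). The closed-loop characteristic equation is s² + (3.8 + 1.2·3.5)s + 1.2·24.9 = 0.
That is s² + 8s + 29.88 = 0, so ω_n = 5.466 rad/s and ζ = 8/(2·5.466) = 0.7318.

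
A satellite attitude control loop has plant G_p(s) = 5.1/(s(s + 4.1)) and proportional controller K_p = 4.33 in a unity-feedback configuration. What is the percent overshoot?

21.8%

The closed-loop denominator s² + 4.1s + 22.08 gives ω_n = √22.08 = 4.699 and ζ = 4.1/(2ω_n) = 0.4362.
%OS = 100·exp(−πζ/√(1−ζ²)) = 100·exp(−π·0.4362/√0.8097) = 21.8%.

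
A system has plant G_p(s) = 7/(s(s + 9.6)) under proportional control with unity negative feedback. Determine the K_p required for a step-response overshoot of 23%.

From %OS = 100·exp(−πζ/√(1−ζ²)) = 23%, ζ = −ln(0.23)/√(π²+ln²(0.23)) = 0.4237.
Characteristic equation s² + 9.6s + 7K_p = 0 gives ζ = 9.6/(2√(7K_p)).
Setting ζ = 0.4237: √(7K_p) = 9.6/(2·0.4237) = 11.33, so K_p = 128.3/7 = 18.3.

K_p = 18.3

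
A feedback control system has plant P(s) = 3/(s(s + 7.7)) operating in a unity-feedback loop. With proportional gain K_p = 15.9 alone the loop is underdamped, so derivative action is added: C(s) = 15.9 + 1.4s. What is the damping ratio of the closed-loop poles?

ζ = 0.862

Forward path: (15.9 + 1.4s)·3/(s(s+7.7)). The closed-loop characteristic equation is s² + (7.7 + 3·1.4)s + 3·15.9 = 0.
That is s² + 11.9s + 47.7 = 0, so ω_n = 6.907 rad/s and ζ = 11.9/(2·6.907) = 0.8615.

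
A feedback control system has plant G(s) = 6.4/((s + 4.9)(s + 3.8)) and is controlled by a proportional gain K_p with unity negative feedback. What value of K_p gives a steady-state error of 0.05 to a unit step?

K_p = 55.3

For a type-0 loop with proportional control, e_ss = 1/(1 + K_p·G(0)).
G(0) = 0.3437. Require 1/(1 + K_p·0.3437) = 0.05, so 1 + 0.3437·K_p = 20.
K_p = (20 − 1)/0.3437 = 55.3.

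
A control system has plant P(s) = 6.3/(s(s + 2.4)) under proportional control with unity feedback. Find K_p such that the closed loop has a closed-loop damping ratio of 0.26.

K_p = 3.38

Closed-loop characteristic equation: s² + 2.4s + K_p·6.3 = 0.
So ω_n = √(6.3K_p) and 2ζω_n = 2.4, giving ζ = 2.4/(2√(6.3K_p)).
Setting ζ = 0.26: √(6.3K_p) = 2.4/(2·0.26) = 4.615, so K_p = 21.3/6.3 = 3.38.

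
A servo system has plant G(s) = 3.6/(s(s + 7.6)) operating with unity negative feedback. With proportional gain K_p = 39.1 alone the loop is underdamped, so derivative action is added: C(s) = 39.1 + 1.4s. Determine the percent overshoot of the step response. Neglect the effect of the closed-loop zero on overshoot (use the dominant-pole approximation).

Forward path: (39.1 + 1.4s)·3.6/(s(s+7.6)). The closed-loop characteristic equation is s² + (7.6 + 3.6·1.4)s + 3.6·39.1 = 0.
That is s² + 12.64s + 140.8 = 0, so ω_n = 11.86 rad/s and ζ = 12.64/(2·11.86) = 0.5327.
%OS = 100·exp(−πζ/√(1−ζ²)) = 13.8%.

13.8%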